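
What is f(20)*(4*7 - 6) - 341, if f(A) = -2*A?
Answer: -1221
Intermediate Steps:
f(20)*(4*7 - 6) - 341 = (-2*20)*(4*7 - 6) - 341 = -40*(28 - 6) - 341 = -40*22 - 341 = -880 - 341 = -1221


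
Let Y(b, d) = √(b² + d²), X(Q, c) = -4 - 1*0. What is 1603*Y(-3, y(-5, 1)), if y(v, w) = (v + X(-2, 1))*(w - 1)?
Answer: 4809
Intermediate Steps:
X(Q, c) = -4 (X(Q, c) = -4 + 0 = -4)
y(v, w) = (-1 + w)*(-4 + v) (y(v, w) = (v - 4)*(w - 1) = (-4 + v)*(-1 + w) = (-1 + w)*(-4 + v))
1603*Y(-3, y(-5, 1)) = 1603*√((-3)² + (4 - 1*(-5) - 4*1 - 5*1)²) = 1603*√(9 + (4 + 5 - 4 - 5)²) = 1603*√(9 + 0²) = 1603*√(9 + 0) = 1603*√9 = 1603*3 = 4809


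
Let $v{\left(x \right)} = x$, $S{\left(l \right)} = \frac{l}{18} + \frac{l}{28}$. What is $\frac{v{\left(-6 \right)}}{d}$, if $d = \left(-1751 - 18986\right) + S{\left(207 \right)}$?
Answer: $\frac{56}{193369} \approx 0.0002896$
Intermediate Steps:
$S{\left(l \right)} = \frac{23 l}{252}$ ($S{\left(l \right)} = l \frac{1}{18} + l \frac{1}{28} = \frac{l}{18} + \frac{l}{28} = \frac{23 l}{252}$)
$d = - \frac{580107}{28}$ ($d = \left(-1751 - 18986\right) + \frac{23}{252} \cdot 207 = \left(-1751 - 18986\right) + \frac{529}{28} = -20737 + \frac{529}{28} = - \frac{580107}{28} \approx -20718.0$)
$\frac{v{\left(-6 \right)}}{d} = - \frac{6}{- \frac{580107}{28}} = \left(-6\right) \left(- \frac{28}{580107}\right) = \frac{56}{193369}$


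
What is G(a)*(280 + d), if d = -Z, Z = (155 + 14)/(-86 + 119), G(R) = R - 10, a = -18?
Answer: -253988/33 ≈ -7696.6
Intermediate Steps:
G(R) = -10 + R
Z = 169/33 ≈ 5.1212
d = -169/33 (d = -1*169/33 = -169/33 ≈ -5.1212)
G(a)*(280 + d) = (-10 - 18)*(280 - 169/33) = -28*9071/33 = -253988/33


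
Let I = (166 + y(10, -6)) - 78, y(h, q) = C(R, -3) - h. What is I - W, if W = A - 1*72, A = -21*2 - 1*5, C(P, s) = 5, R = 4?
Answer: 202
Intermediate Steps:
y(h, q) = 5 - h
I = 83 (I = (166 + (5 - 1*10)) - 78 = (166 + (5 - 10)) - 78 = (166 - 5) - 78 = 161 - 78 = 83)
A = -47 (A = -42 - 5 = -47)
W = -119 (W = -47 - 1*72 = -47 - 72 = -119)
I - W = 83 - 1*(-119) = 83 + 119 = 202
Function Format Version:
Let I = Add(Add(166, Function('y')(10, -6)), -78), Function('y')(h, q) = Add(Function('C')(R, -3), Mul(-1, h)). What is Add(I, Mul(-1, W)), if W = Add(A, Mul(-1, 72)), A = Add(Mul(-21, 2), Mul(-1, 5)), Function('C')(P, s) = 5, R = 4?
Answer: 202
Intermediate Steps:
Function('y')(h, q) = Add(5, Mul(-1, h))
I = 83 (I = Add(Add(166, Add(5, Mul(-1, 10))), -78) = Add(Add(166, Add(5, -10)), -78) = Add(Add(166, -5), -78) = Add(161, -78) = 83)
A = -47 (A = Add(-42, -5) = -47)
W = -119 (W = Add(-47, Mul(-1, 72)) = Add(-47, -72) = -119)
Add(I, Mul(-1, W)) = Add(83, Mul(-1, -119)) = Add(83, 119) = 202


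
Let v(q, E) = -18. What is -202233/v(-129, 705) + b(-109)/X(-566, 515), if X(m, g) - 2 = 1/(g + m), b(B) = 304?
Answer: 6901535/606 ≈ 11389.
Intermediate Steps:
X(m, g) = 2 + 1/(g + m)
-202233/v(-129, 705) + b(-109)/X(-566, 515) = -202233/(-18) + 304/(((1 + 2*515 + 2*(-566))/(515 - 566))) = -202233*(-1/18) + 304/(((1 + 1030 - 1132)/(-51))) = 67411/6 + 304/((-1/51*(-101))) = 67411/6 + 304/(101/51) = 67411/6 + 304*(51/101) = 67411/6 + 15504/101 = 6901535/606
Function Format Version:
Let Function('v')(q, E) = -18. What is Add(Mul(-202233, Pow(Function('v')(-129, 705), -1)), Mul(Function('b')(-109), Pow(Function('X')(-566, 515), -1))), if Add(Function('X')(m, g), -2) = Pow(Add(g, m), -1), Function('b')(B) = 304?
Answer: Rational(6901535, 606) ≈ 11389.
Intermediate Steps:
Function('X')(m, g) = Add(2, Pow(Add(g, m), -1))
Add(Mul(-202233, Pow(Function('v')(-129, 705), -1)), Mul(Function('b')(-109), Pow(Function('X')(-566, 515), -1))) = Add(Mul(-202233, Pow(-18, -1)), Mul(304, Pow(Mul(Pow(Add(515, -566), -1), Add(1, Mul(2, 515), Mul(2, -566))), -1))) = Add(Mul(-202233, Rational(-1, 18)), Mul(304, Pow(Mul(Pow(-51, -1), Add(1, 1030, -1132)), -1))) = Add(Rational(67411, 6), Mul(304, Pow(Mul(Rational(-1, 51), -101), -1))) = Add(Rational(67411, 6), Mul(304, Pow(Rational(101, 51), -1))) = Add(Rational(67411, 6), Mul(304, Rational(51, 101))) = Add(Rational(67411, 6), Rational(15504, 101)) = Rational(6901535, 606)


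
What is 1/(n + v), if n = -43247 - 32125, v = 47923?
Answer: -1/27449 ≈ -3.6431e-5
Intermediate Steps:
n = -75372
1/(n + v) = 1/(-75372 + 47923) = 1/(-27449) = -1/27449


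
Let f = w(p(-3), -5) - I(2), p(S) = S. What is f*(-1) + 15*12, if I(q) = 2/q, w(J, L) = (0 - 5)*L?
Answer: 156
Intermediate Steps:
w(J, L) = -5*L
f = 24 (f = -5*(-5) - 2/2 = 25 - 2/2 = 25 - 1*1 = 25 - 1 = 24)
f*(-1) + 15*12 = 24*(-1) + 15*12 = -24 + 180 = 156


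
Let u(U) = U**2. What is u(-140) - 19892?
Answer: -292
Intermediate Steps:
u(-140) - 19892 = (-140)**2 - 19892 = 19600 - 19892 = -292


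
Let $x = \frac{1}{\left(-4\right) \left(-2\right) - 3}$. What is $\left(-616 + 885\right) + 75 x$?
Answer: $284$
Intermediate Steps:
$x = \frac{1}{5}$ ($x = \frac{1}{8 - 3} = \frac{1}{5} \approx 0.2$)
$\left(-616 + 885\right) + 75 x = \left(-616 + 885\right) + 75 \cdot \frac{1}{5} = 269 + 15 = 284$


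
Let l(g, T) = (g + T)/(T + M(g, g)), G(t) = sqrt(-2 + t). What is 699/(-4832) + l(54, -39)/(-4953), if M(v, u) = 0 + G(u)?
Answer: -130335057/901472416 + 10*sqrt(13)/2425319 ≈ -0.14457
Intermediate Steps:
M(v, u) = sqrt(-2 + u) (M(v, u) = 0 + sqrt(-2 + u) = sqrt(-2 + u))
l(g, T) = (T + g)/(T + sqrt(-2 + g)) (l(g, T) = (g + T)/(T + sqrt(-2 + g)) = (T + g)/(T + sqrt(-2 + g)))
699/(-4832) + l(54, -39)/(-4953) = 699/(-4832) + ((-39 + 54)/(-39 + sqrt(-2 + 54)))/(-4953) = 699*(-1/4832) + (15/(-39 + sqrt(52)))*(-1/4953) = -699/4832 + (15/(-39 + 2*sqrt(13)))*(-1/4953) = -699/4832 - 5/(1651*(-39 + 2*sqrt(13)))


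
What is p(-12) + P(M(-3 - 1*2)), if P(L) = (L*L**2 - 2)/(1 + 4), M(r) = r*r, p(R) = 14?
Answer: 15693/5 ≈ 3138.6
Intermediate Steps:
M(r) = r**2
P(L) = -2/5 + L**3/5 (P(L) = (L**3 - 2)/5 = (-2 + L**3)*(1/5) = -2/5 + L**3/5)
p(-12) + P(M(-3 - 1*2)) = 14 + (-2/5 + ((-3 - 1*2)**2)**3/5) = 14 + (-2/5 + ((-3 - 2)**2)**3/5) = 14 + (-2/5 + ((-5)**2)**3/5) = 14 + (-2/5 + (1/5)*25**3) = 14 + (-2/5 + (1/5)*15625) = 14 + (-2/5 + 3125) = 14 + 15623/5 = 15693/5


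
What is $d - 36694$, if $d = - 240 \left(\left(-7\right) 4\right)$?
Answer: $-29974$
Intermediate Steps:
$d = 6720$ ($d = \left(-240\right) \left(-28\right) = 6720$)
$d - 36694 = 6720 - 36694 = -29974$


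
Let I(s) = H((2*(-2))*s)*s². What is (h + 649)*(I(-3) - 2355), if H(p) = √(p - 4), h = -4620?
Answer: 9351705 - 71478*√2 ≈ 9.2506e+6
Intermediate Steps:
H(p) = √(-4 + p)
I(s) = s²*√(-4 - 4*s) (I(s) = √(-4 + (2*(-2))*s)*s² = √(-4 - 4*s)*s² = s²*√(-4 - 4*s))
(h + 649)*(I(-3) - 2355) = (-4620 + 649)*(2*(-3)²*√(-1 - 1*(-3)) - 2355) = -3971*(2*9*√(-1 + 3) - 2355) = -3971*(2*9*√2 - 2355) = -3971*(18*√2 - 2355) = -3971*(-2355 + 18*√2) = 9351705 - 71478*√2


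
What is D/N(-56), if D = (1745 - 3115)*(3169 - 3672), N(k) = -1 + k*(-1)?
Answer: 137822/11 ≈ 12529.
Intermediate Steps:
N(k) = -1 - k
D = 689110 (D = -1370*(-503) = 689110)
D/N(-56) = 689110/(-1 - 1*(-56)) = 689110/(-1 + 56) = 689110/55 = 689110*(1/55) = 137822/11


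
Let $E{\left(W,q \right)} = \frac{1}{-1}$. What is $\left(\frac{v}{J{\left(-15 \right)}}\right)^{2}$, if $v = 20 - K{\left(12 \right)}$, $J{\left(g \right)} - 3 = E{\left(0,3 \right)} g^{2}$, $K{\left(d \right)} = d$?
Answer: $\frac{16}{12321} \approx 0.0012986$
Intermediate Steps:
$E{\left(W,q \right)} = -1$
$J{\left(g \right)} = 3 - g^{2}$
$v = 8$ ($v = 20 - 12 = 8$)
$\left(\frac{v}{J{\left(-15 \right)}}\right)^{2} = \left(\frac{8}{3 - \left(-15\right)^{2}}\right)^{2} = \left(\frac{8}{3 - 225}\right)^{2} = \left(\frac{8}{-222}\right)^{2} = \left(8 \left(- \frac{1}{222}\right)\right)^{2} = \left(- \frac{4}{111}\right)^{2} = \frac{16}{12321}$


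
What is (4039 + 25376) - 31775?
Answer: -2360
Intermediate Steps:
(4039 + 25376) - 31775 = 29415 - 31775 = -2360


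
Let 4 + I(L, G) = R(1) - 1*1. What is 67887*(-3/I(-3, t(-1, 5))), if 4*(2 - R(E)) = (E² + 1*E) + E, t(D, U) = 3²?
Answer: 271548/5 ≈ 54310.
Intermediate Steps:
t(D, U) = 9
R(E) = 2 - E/2 - E²/4 (R(E) = 2 - ((E² + 1*E) + E)/4 = 2 - ((E² + E) + E)/4 = 2 - ((E + E²) + E)/4 = 2 - (E² + 2*E)/4 = 2 + (-E/2 - E²/4) = 2 - E/2 - E²/4)
I(L, G) = -15/4 (I(L, G) = -4 + ((2 - ½*1 - ¼*1²) - 1*1) = -4 + ((2 - ½ - ¼*1) - 1) = -4 + ((2 - ½ - ¼) - 1) = -4 + (5/4 - 1) = -4 + ¼ = -15/4)
67887*(-3/I(-3, t(-1, 5))) = 67887*(-3/(-15/4)) = 67887*(-3*(-4/15)) = 67887*(⅘) = 271548/5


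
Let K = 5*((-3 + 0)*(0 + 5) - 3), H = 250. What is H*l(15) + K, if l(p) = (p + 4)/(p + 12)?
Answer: 2320/27 ≈ 85.926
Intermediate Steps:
l(p) = (4 + p)/(12 + p)
K = -90 (K = 5*(-3*5 - 3) = 5*(-15 - 3) = 5*(-18) = -90)
H*l(15) + K = 250*((4 + 15)/(12 + 15)) - 90 = 250*(19/27) - 90 = 4750/27 - 90 = 2320/27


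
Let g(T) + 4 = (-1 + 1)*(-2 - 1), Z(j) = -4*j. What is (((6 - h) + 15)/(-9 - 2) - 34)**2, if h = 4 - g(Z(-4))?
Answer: 149769/121 ≈ 1237.8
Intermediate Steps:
g(T) = -4 (g(T) = -4 + (-1 + 1)*(-2 - 1) = -4 + 0*(-3) = -4 + 0 = -4)
h = 8 (h = 4 - 1*(-4) = 4 + 4 = 8)
(((6 - h) + 15)/(-9 - 2) - 34)**2 = (((6 - 1*8) + 15)/(-9 - 2) - 34)**2 = (((6 - 8) + 15)/(-11) - 34)**2 = ((-2 + 15)*(-1/11) - 34)**2 = (13*(-1/11) - 34)**2 = (-13/11 - 34)**2 = (-387/11)**2 = 149769/121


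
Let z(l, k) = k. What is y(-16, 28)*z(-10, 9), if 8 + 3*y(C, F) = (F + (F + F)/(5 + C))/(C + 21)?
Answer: -564/55 ≈ -10.255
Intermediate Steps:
y(C, F) = -8/3 + (F + 2*F/(5 + C))/(3*(21 + C)) (y(C, F) = -8/3 + ((F + (F + F)/(5 + C))/(C + 21))/3 = -8/3 + ((F + (2*F)/(5 + C))/(21 + C))/3 = -8/3 + ((F + 2*F/(5 + C))/(21 + C))/3 = -8/3 + (F + 2*F/(5 + C))/(3*(21 + C)))
y(-16, 28)*z(-10, 9) = ((-840 - 208*(-16) - 8*(-16)² + 7*28 - 16*28)/(3*(105 + (-16)² + 26*(-16))))*9 = ((-840 + 3328 - 8*256 + 196 - 448)/(3*(105 + 256 - 416)))*9 = ((⅓)*(-840 + 3328 - 2048 + 196 - 448)/(-55))*9 = ((⅓)*(-1/55)*188)*9 = -188/165*9 = -564/55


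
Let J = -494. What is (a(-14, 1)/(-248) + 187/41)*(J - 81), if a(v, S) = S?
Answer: -26642625/10168 ≈ -2620.2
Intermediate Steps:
(a(-14, 1)/(-248) + 187/41)*(J - 81) = (1/(-248) + 187/41)*(-494 - 81) = (1*(-1/248) + 187*(1/41))*(-575) = (-1/248 + 187/41)*(-575) = (46335/10168)*(-575) = -26642625/10168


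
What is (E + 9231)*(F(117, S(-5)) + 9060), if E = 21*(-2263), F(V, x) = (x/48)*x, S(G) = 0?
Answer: -346925520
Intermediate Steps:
F(V, x) = x²/48 (F(V, x) = (x*(1/48))*x = (x/48)*x = x²/48)
E = -47523
(E + 9231)*(F(117, S(-5)) + 9060) = (-47523 + 9231)*((1/48)*0² + 9060) = -38292*((1/48)*0 + 9060) = -38292*(0 + 9060) = -38292*9060 = -346925520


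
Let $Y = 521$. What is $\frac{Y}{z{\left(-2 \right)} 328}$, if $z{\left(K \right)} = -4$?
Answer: $- \frac{521}{1312} \approx -0.3971$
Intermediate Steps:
$\frac{Y}{z{\left(-2 \right)} 328} = \frac{521}{\left(-4\right) 328} = \frac{521}{-1312} = 521 \left(- \frac{1}{1312}\right) = - \frac{521}{1312}$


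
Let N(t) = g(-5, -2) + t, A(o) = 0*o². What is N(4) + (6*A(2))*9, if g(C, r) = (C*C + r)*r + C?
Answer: -47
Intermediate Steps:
A(o) = 0
g(C, r) = C + r*(r + C²) (g(C, r) = (C² + r)*r + C = (r + C²)*r + C = r*(r + C²) + C = C + r*(r + C²))
N(t) = -51 + t (N(t) = (-5 + (-2)² - 2*(-5)²) + t = (-5 + 4 - 2*25) + t = (-5 + 4 - 50) + t = -51 + t)
N(4) + (6*A(2))*9 = (-51 + 4) + (6*0)*9 = -47 + 0*9 = -47 + 0 = -47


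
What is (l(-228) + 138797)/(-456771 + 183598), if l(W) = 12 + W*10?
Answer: -136529/273173 ≈ -0.49979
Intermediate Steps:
l(W) = 12 + 10*W
(l(-228) + 138797)/(-456771 + 183598) = ((12 + 10*(-228)) + 138797)/(-456771 + 183598) = ((12 - 2280) + 138797)/(-273173) = (-2268 + 138797)*(-1/273173) = 136529*(-1/273173) = -136529/273173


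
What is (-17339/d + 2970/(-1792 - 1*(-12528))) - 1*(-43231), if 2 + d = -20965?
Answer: 442346387953/10231896 ≈ 43232.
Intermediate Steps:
d = -20967 (d = -2 - 20965 = -20967)
(-17339/d + 2970/(-1792 - 1*(-12528))) - 1*(-43231) = (-17339/(-20967) + 2970/(-1792 - 1*(-12528))) - 1*(-43231) = (-17339*(-1/20967) + 2970/(-1792 + 12528)) + 43231 = (17339/20967 + 2970/10736) + 43231 = (17339/20967 + 2970*(1/10736)) + 43231 = (17339/20967 + 135/488) + 43231 = 11291977/10231896 + 43231 = 442346387953/10231896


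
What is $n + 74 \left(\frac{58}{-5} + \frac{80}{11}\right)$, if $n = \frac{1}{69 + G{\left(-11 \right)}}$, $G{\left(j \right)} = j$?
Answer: $- \frac{1021441}{3190} \approx -320.2$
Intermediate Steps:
$n = \frac{1}{58}$ ($n = \frac{1}{69 - 11} = \frac{1}{58} \approx 0.017241$)
$n + 74 \left(\frac{58}{-5} + \frac{80}{11}\right) = \frac{1}{58} + 74 \left(\frac{58}{-5} + \frac{80}{11}\right) = \frac{1}{58} + 74 \left(58 \left(- \frac{1}{5}\right) + 80 \cdot \frac{1}{11}\right) = \frac{1}{58} + 74 \left(- \frac{58}{5} + \frac{80}{11}\right) = \frac{1}{58} + 74 \left(- \frac{238}{55}\right) = \frac{1}{58} - \frac{17612}{55} = - \frac{1021441}{3190}$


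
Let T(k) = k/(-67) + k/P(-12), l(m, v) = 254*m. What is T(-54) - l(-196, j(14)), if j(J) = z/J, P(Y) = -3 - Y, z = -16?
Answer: 3335180/67 ≈ 49779.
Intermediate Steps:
j(J) = -16/J
T(k) = 58*k/603 (T(k) = k/(-67) + k/(-3 - 1*(-12)) = k*(-1/67) + k/(-3 + 12) = -k/67 + k/9 = 58*k/603)
T(-54) - l(-196, j(14)) = (58/603)*(-54) - 254*(-196) = -348/67 - 1*(-49784) = -348/67 + 49784 = 3335180/67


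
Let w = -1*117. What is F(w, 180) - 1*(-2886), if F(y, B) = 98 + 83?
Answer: 3067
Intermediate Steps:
w = -117
F(y, B) = 181
F(w, 180) - 1*(-2886) = 181 - 1*(-2886) = 181 + 2886 = 3067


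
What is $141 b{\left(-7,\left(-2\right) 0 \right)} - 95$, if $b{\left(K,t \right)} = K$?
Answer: $-1082$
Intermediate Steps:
$141 b{\left(-7,\left(-2\right) 0 \right)} - 95 = 141 \left(-7\right) - 95 = -987 - 95 = -1082$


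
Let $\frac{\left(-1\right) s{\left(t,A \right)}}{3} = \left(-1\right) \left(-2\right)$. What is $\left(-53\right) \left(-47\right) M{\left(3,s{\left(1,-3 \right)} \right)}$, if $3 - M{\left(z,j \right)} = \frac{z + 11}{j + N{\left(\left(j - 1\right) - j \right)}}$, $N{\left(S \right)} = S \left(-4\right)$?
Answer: $24910$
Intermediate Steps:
$s{\left(t,A \right)} = -6$ ($s{\left(t,A \right)} = - 3 \left(\left(-1\right) \left(-2\right)\right) = \left(-3\right) 2 = -6$)
$N{\left(S \right)} = - 4 S$
$M{\left(z,j \right)} = 3 - \frac{11 + z}{4 + j}$ ($M{\left(z,j \right)} = 3 - \frac{z + 11}{j - 4 \left(\left(j - 1\right) - j\right)} = 3 - \frac{11 + z}{j - 4 \left(\left(j - 1\right) - j\right)} = 3 - \frac{11 + z}{j - 4 \left(\left(-1 + j\right) - j\right)} = 3 - \frac{11 + z}{j - -4} = 3 - \frac{11 + z}{j + 4} = 3 - \frac{11 + z}{4 + j}$)
$\left(-53\right) \left(-47\right) M{\left(3,s{\left(1,-3 \right)} \right)} = \left(-53\right) \left(-47\right) \frac{1 - 3 + 3 \left(-6\right)}{4 - 6} = 2491 \frac{1 - 3 - 18}{-2} = 2491 \left(\left(- \frac{1}{2}\right) \left(-20\right)\right) = 2491 \cdot 10 = 24910$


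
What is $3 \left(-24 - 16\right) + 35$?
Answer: $-85$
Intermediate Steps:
$3 \left(-24 - 16\right) + 35 = 3 \left(-40\right) + 35 = -120 + 35 = -85$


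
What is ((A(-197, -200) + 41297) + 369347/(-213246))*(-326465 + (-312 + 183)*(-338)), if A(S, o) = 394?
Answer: -228606524390587/19386 ≈ -1.1792e+10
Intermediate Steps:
((A(-197, -200) + 41297) + 369347/(-213246))*(-326465 + (-312 + 183)*(-338)) = ((394 + 41297) + 369347/(-213246))*(-326465 + (-312 + 183)*(-338)) = (41691 + 369347*(-1/213246))*(-326465 - 129*(-338)) = (41691 - 33577/19386)*(-326465 + 43602) = (808188149/19386)*(-282863) = -228606524390587/19386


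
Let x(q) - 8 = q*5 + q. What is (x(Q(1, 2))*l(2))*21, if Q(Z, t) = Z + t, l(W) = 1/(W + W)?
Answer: 273/2 ≈ 136.50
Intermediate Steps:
l(W) = 1/(2*W)
x(q) = 8 + 6*q (x(q) = 8 + (q*5 + q) = 8 + (5*q + q) = 8 + 6*q)
(x(Q(1, 2))*l(2))*21 = ((8 + 6*(1 + 2))*((½)/2))*21 = ((8 + 6*3)*((½)*(½)))*21 = ((8 + 18)*(¼))*21 = (26*(¼))*21 = (13/2)*21 = 273/2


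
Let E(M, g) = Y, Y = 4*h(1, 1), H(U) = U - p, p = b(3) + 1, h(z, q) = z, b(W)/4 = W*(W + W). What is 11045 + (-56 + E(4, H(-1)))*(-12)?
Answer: 11669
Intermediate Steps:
b(W) = 8*W**2 (b(W) = 4*(W*(W + W)) = 4*(W*(2*W)) = 4*(2*W**2) = 8*W**2)
p = 73 (p = 8*3**2 + 1 = 8*9 + 1 = 72 + 1 = 73)
H(U) = -73 + U (H(U) = U - 1*73 = U - 73 = -73 + U)
Y = 4 (Y = 4*1 = 4)
E(M, g) = 4
11045 + (-56 + E(4, H(-1)))*(-12) = 11045 + (-56 + 4)*(-12) = 11045 - 52*(-12) = 11045 + 624 = 11669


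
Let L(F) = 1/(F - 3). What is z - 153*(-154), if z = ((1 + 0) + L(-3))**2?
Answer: 848257/36 ≈ 23563.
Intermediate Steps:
L(F) = 1/(-3 + F)
z = 25/36 (z = ((1 + 0) + 1/(-3 - 3))**2 = (1 + 1/(-6))**2 = (1 - 1/6)**2 = (5/6)**2 = 25/36 ≈ 0.69444)
z - 153*(-154) = 25/36 - 153*(-154) = 25/36 + 23562 = 848257/36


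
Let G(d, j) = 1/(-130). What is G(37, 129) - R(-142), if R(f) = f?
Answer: 18459/130 ≈ 141.99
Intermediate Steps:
G(d, j) = -1/130
G(37, 129) - R(-142) = -1/130 - 1*(-142) = -1/130 + 142 = 18459/130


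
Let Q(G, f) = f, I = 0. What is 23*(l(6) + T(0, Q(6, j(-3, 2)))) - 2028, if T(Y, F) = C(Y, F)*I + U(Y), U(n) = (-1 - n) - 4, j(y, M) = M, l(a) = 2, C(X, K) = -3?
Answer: -2097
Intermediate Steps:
U(n) = -5 - n
T(Y, F) = -5 - Y (T(Y, F) = -3*0 + (-5 - Y) = 0 + (-5 - Y) = -5 - Y)
23*(l(6) + T(0, Q(6, j(-3, 2)))) - 2028 = 23*(2 + (-5 - 1*0)) - 2028 = 23*(2 + (-5 + 0)) - 2028 = 23*(2 - 5) - 2028 = 23*(-3) - 2028 = -69 - 2028 = -2097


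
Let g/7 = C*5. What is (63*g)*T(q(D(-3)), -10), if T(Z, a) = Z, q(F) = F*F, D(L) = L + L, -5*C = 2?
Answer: -31752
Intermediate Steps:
C = -⅖ (C = -⅕*2 = -⅖ ≈ -0.40000)
D(L) = 2*L
g = -14 (g = 7*(-⅖*5) = 7*(-2) = -14)
q(F) = F²
(63*g)*T(q(D(-3)), -10) = (63*(-14))*(2*(-3))² = -882*(-6)² = -882*36 = -31752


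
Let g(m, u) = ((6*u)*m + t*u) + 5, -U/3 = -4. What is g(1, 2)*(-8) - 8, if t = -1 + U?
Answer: -320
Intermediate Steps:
U = 12 (U = -3*(-4) = 12)
t = 11 (t = -1 + 12 = 11)
g(m, u) = 5 + 11*u + 6*m*u (g(m, u) = ((6*u)*m + 11*u) + 5 = (6*m*u + 11*u) + 5 = (11*u + 6*m*u) + 5 = 5 + 11*u + 6*m*u)
g(1, 2)*(-8) - 8 = (5 + 11*2 + 6*1*2)*(-8) - 8 = (5 + 22 + 12)*(-8) - 8 = 39*(-8) - 8 = -312 - 8 = -320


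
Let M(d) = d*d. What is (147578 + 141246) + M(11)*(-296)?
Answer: 253008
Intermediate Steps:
M(d) = d²
(147578 + 141246) + M(11)*(-296) = (147578 + 141246) + 11²*(-296) = 288824 + 121*(-296) = 288824 - 35816 = 253008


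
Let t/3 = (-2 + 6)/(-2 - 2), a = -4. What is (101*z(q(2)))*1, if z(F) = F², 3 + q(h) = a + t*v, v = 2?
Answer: 17069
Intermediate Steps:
t = -3 (t = 3*((-2 + 6)/(-2 - 2)) = 3*(4/(-4)) = 3*(4*(-¼)) = 3*(-1) = -3)
q(h) = -13 (q(h) = -3 + (-4 - 3*2) = -3 + (-4 - 6) = -3 - 10 = -13)
(101*z(q(2)))*1 = (101*(-13)²)*1 = (101*169)*1 = 17069*1 = 17069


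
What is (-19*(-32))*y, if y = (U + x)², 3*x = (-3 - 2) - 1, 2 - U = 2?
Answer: 2432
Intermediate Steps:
U = 0 (U = 2 - 1*2 = 2 - 2 = 0)
x = -2 (x = ((-3 - 2) - 1)/3 = (-5 - 1)/3 = (⅓)*(-6) = -2)
y = 4 (y = (0 - 2)² = (-2)² = 4)
(-19*(-32))*y = -19*(-32)*4 = 608*4 = 2432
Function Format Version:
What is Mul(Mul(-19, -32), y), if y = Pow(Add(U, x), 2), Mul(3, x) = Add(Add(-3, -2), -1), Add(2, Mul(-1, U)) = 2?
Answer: 2432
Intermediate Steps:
U = 0 (U = Add(2, Mul(-1, 2)) = Add(2, -2) = 0)
x = -2 (x = Mul(Rational(1, 3), Add(Add(-3, -2), -1)) = Mul(Rational(1, 3), Add(-5, -1)) = Mul(Rational(1, 3), -6) = -2)
y = 4 (y = Pow(Add(0, -2), 2) = Pow(-2, 2) = 4)
Mul(Mul(-19, -32), y) = Mul(Mul(-19, -32), 4) = Mul(608, 4) = 2432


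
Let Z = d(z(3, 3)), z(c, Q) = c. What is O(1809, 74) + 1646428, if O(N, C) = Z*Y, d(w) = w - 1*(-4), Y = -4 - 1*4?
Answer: 1646372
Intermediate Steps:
Y = -8 (Y = -4 - 4 = -8)
d(w) = 4 + w (d(w) = w + 4 = 4 + w)
Z = 7 (Z = 4 + 3 = 7)
O(N, C) = -56 (O(N, C) = 7*(-8) = -56)
O(1809, 74) + 1646428 = -56 + 1646428 = 1646372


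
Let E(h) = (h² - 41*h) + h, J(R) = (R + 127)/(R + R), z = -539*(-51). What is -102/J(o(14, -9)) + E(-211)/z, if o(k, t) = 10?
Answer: -48821903/3765993 ≈ -12.964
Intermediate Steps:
z = 27489
J(R) = (127 + R)/(2*R) (J(R) = (127 + R)/((2*R)) = (127 + R)*(1/(2*R)) = (127 + R)/(2*R))
E(h) = h² - 40*h
-102/J(o(14, -9)) + E(-211)/z = -102*20/(127 + 10) - 211*(-40 - 211)/27489 = -102/((½)*(⅒)*137) - 211*(-251)*(1/27489) = -102/137/20 + 52961*(1/27489) = -102*20/137 + 52961/27489 = -2040/137 + 52961/27489 = -48821903/3765993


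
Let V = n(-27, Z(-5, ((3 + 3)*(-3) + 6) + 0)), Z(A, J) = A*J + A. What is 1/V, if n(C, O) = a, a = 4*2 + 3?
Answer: 1/11 ≈ 0.090909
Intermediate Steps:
Z(A, J) = A + A*J
a = 11 (a = 8 + 3 = 11)
n(C, O) = 11
V = 11
1/V = 1/11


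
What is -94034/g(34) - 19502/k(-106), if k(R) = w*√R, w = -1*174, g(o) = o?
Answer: -47017/17 - 9751*I*√106/9222 ≈ -2765.7 - 10.886*I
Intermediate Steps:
w = -174
k(R) = -174*√R
-94034/g(34) - 19502/k(-106) = -94034/34 - 19502*I*√106/18444 = -94034*1/34 - 19502*I*√106/18444 = -47017/17 - 19502*I*√106/18444 = -47017/17 - 9751*I*√106/9222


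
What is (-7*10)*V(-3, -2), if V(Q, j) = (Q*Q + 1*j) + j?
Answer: -350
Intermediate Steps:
V(Q, j) = Q² + 2*j (V(Q, j) = (Q² + j) + j = (j + Q²) + j = Q² + 2*j)
(-7*10)*V(-3, -2) = (-7*10)*((-3)² + 2*(-2)) = -70*(9 - 4) = -70*5 = -350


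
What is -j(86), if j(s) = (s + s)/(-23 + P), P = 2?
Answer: 172/21 ≈ 8.1905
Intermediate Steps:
j(s) = -2*s/21 (j(s) = (s + s)/(-23 + 2) = (2*s)/(-21) = (2*s)*(-1/21) = -2*s/21)
-j(86) = -(-2)*86/21 = -1*(-172/21) = 172/21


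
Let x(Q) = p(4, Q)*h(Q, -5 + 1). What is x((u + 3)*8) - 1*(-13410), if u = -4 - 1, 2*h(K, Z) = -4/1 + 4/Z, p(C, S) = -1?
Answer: 26825/2 ≈ 13413.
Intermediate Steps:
h(K, Z) = -2 + 2/Z (h(K, Z) = (-4/1 + 4/Z)/2 = (-4*1 + 4/Z)/2 = (-4 + 4/Z)/2 = -2 + 2/Z)
u = -5
x(Q) = 5/2 (x(Q) = -(-2 + 2/(-5 + 1)) = -(-2 + 2/(-4)) = -(-2 + 2*(-¼)) = -(-2 - ½) = -1*(-5/2) = 5/2)
x((u + 3)*8) - 1*(-13410) = 5/2 - 1*(-13410) = 5/2 + 13410 = 26825/2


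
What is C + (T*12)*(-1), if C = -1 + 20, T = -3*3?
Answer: 127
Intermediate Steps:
T = -9
C = 19
C + (T*12)*(-1) = 19 - 9*12*(-1) = 19 - 108*(-1) = 19 + 108 = 127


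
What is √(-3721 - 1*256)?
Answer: I*√3977 ≈ 63.063*I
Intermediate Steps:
√(-3721 - 1*256) = √(-3721 - 256) = √(-3977) = I*√3977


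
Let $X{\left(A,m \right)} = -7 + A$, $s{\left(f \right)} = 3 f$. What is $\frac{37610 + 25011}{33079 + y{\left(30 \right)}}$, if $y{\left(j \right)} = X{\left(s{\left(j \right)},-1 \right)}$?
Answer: $\frac{62621}{33162} \approx 1.8883$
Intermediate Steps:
$y{\left(j \right)} = -7 + 3 j$
$\frac{37610 + 25011}{33079 + y{\left(30 \right)}} = \frac{37610 + 25011}{33079 + \left(-7 + 3 \cdot 30\right)} = \frac{62621}{33079 + \left(-7 + 90\right)} = \frac{62621}{33079 + 83} = \frac{62621}{33162}$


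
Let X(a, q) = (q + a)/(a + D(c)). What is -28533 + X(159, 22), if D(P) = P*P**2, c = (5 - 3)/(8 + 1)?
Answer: -3307384878/115919 ≈ -28532.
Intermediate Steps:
c = 2/9 ≈ 0.22222
D(P) = P**3
X(a, q) = (a + q)/(8/729 + a) (X(a, q) = (q + a)/(a + (2/9)**3) = (a + q)/(a + 8/729) = (a + q)/(8/729 + a))
-28533 + X(159, 22) = -28533 + 729*(159 + 22)/(8 + 729*159) = -28533 + 729*181/(8 + 115911) = -28533 + 729*181/115919 = -28533 + 729*(1/115919)*181 = -28533 + 131949/115919 = -3307384878/115919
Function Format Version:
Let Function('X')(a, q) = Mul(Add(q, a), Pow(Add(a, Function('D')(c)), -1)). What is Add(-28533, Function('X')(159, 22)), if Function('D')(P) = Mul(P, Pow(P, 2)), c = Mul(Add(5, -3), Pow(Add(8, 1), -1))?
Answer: Rational(-3307384878, 115919) ≈ -28532.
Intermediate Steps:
c = Rational(2, 9) (c = Mul(2, Pow(9, -1)) = Mul(2, Rational(1, 9)) = Rational(2, 9) ≈ 0.22222)
Function('D')(P) = Pow(P, 3)
Function('X')(a, q) = Mul(Pow(Add(Rational(8, 729), a), -1), Add(a, q)) (Function('X')(a, q) = Mul(Add(q, a), Pow(Add(a, Pow(Rational(2, 9), 3)), -1)) = Mul(Add(a, q), Pow(Add(a, Rational(8, 729)), -1)) = Mul(Add(a, q), Pow(Add(Rational(8, 729), a), -1)) = Mul(Pow(Add(Rational(8, 729), a), -1), Add(a, q)))
Add(-28533, Function('X')(159, 22)) = Add(-28533, Mul(729, Pow(Add(8, Mul(729, 159)), -1), Add(159, 22))) = Add(-28533, Mul(729, Pow(Add(8, 115911), -1), 181)) = Add(-28533, Mul(729, Pow(115919, -1), 181)) = Add(-28533, Mul(729, Rational(1, 115919), 181)) = Add(-28533, Rational(131949, 115919)) = Rational(-3307384878, 115919)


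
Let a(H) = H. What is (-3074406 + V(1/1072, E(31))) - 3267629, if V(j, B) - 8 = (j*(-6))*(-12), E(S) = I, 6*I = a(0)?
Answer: -849831609/134 ≈ -6.3420e+6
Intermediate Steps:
I = 0 (I = (⅙)*0 = 0)
E(S) = 0
V(j, B) = 8 + 72*j (V(j, B) = 8 + (j*(-6))*(-12) = 8 - 6*j*(-12) = 8 + 72*j)
(-3074406 + V(1/1072, E(31))) - 3267629 = (-3074406 + (8 + 72/1072)) - 3267629 = (-3074406 + (8 + 72*(1/1072))) - 3267629 = (-3074406 + (8 + 9/134)) - 3267629 = (-3074406 + 1081/134) - 3267629 = -411969323/134 - 3267629 = -849831609/134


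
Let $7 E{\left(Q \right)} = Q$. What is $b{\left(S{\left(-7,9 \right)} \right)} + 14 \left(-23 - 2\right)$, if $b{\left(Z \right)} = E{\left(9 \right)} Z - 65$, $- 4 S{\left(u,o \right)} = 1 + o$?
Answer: $- \frac{5855}{14} \approx -418.21$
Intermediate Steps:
$E{\left(Q \right)} = \frac{Q}{7}$
$S{\left(u,o \right)} = - \frac{1}{4} - \frac{o}{4}$ ($S{\left(u,o \right)} = - \frac{1 + o}{4} = - \frac{1}{4} - \frac{o}{4}$)
$b{\left(Z \right)} = -65 + \frac{9 Z}{7}$ ($b{\left(Z \right)} = \frac{1}{7} \cdot 9 Z - 65 = \frac{9 Z}{7} - 65 = -65 + \frac{9 Z}{7}$)
$b{\left(S{\left(-7,9 \right)} \right)} + 14 \left(-23 - 2\right) = \left(-65 + \frac{9 \left(- \frac{1}{4} - \frac{9}{4}\right)}{7}\right) + 14 \left(-23 - 2\right) = \left(-65 + \frac{9 \left(- \frac{1}{4} - \frac{9}{4}\right)}{7}\right) + 14 \left(-25\right) = \left(-65 + \frac{9}{7} \left(- \frac{5}{2}\right)\right) - 350 = \left(-65 - \frac{45}{14}\right) - 350 = - \frac{955}{14} - 350 = - \frac{5855}{14}$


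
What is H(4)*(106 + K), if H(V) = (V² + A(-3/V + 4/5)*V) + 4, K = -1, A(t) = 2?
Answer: 2940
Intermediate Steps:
H(V) = 4 + V² + 2*V (H(V) = (V² + 2*V) + 4 = 4 + V² + 2*V)
H(4)*(106 + K) = (4 + 4² + 2*4)*(106 - 1) = (4 + 16 + 8)*105 = 28*105 = 2940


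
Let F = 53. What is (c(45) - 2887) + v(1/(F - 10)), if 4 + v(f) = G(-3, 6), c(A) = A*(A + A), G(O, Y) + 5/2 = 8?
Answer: 2329/2 ≈ 1164.5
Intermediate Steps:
G(O, Y) = 11/2 (G(O, Y) = -5/2 + 8 = 11/2)
c(A) = 2*A**2 (c(A) = A*(2*A) = 2*A**2)
v(f) = 3/2 (v(f) = -4 + 11/2 = 3/2)
(c(45) - 2887) + v(1/(F - 10)) = (2*45**2 - 2887) + 3/2 = (2*2025 - 2887) + 3/2 = (4050 - 2887) + 3/2 = 1163 + 3/2 = 2329/2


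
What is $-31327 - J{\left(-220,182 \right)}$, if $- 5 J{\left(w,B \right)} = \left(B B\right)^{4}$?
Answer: $\frac{1203846470694632741}{5} \approx 2.4077 \cdot 10^{17}$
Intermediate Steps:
$J{\left(w,B \right)} = - \frac{B^{8}}{5}$ ($J{\left(w,B \right)} = - \frac{\left(B B\right)^{4}}{5} = - \frac{\left(B^{2}\right)^{4}}{5} = - \frac{B^{8}}{5}$)
$-31327 - J{\left(-220,182 \right)} = -31327 - - \frac{182^{8}}{5} = -31327 - \left(- \frac{1}{5}\right) 1203846470694789376 = -31327 - - \frac{1203846470694789376}{5} = -31327 + \frac{1203846470694789376}{5} = \frac{1203846470694632741}{5}$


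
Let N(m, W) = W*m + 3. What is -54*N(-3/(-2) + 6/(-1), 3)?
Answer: 567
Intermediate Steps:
N(m, W) = 3 + W*m
-54*N(-3/(-2) + 6/(-1), 3) = -54*(3 + 3*(-3/(-2) + 6/(-1))) = -54*(3 + 3*(-3*(-½) + 6*(-1))) = -54*(3 + 3*(3/2 - 6)) = -54*(3 + 3*(-9/2)) = -54*(3 - 27/2) = -54*(-21/2) = 567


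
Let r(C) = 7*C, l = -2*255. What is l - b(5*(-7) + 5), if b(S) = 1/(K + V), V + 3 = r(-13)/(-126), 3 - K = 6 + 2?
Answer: -66792/131 ≈ -509.86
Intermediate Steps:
l = -510
K = -5 (K = 3 - (6 + 2) = 3 - 1*8 = 3 - 8 = -5)
V = -41/18 (V = -3 + (7*(-13))/(-126) = -3 - 91*(-1/126) = -3 + 13/18 = -41/18 ≈ -2.2778)
b(S) = -18/131 (b(S) = 1/(-5 - 41/18) = 1/(-131/18) = -18/131)
l - b(5*(-7) + 5) = -510 - 1*(-18/131) = -510 + 18/131 = -66792/131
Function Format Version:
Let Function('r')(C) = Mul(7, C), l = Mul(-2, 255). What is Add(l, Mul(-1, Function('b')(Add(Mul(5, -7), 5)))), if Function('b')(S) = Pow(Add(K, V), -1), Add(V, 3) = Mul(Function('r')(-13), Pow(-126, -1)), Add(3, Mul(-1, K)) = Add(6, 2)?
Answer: Rational(-66792, 131) ≈ -509.86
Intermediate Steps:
l = -510
K = -5 (K = Add(3, Mul(-1, Add(6, 2))) = Add(3, Mul(-1, 8)) = Add(3, -8) = -5)
V = Rational(-41, 18) (V = Add(-3, Mul(Mul(7, -13), Pow(-126, -1))) = Add(-3, Mul(-91, Rational(-1, 126))) = Add(-3, Rational(13, 18)) = Rational(-41, 18) ≈ -2.2778)
Function('b')(S) = Rational(-18, 131) (Function('b')(S) = Pow(Add(-5, Rational(-41, 18)), -1) = Pow(Rational(-131, 18), -1) = Rational(-18, 131))
Add(l, Mul(-1, Function('b')(Add(Mul(5, -7), 5)))) = Add(-510, Mul(-1, Rational(-18, 131))) = Add(-510, Rational(18, 131)) = Rational(-66792, 131)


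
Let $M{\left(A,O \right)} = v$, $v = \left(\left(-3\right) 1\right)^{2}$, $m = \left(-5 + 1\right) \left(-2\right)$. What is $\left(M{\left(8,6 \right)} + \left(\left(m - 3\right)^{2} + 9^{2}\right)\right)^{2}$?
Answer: $13225$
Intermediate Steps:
$m = 8$ ($m = \left(-4\right) \left(-2\right) = 8$)
$v = 9$ ($v = \left(-3\right)^{2} = 9$)
$M{\left(A,O \right)} = 9$
$\left(M{\left(8,6 \right)} + \left(\left(m - 3\right)^{2} + 9^{2}\right)\right)^{2} = \left(9 + \left(\left(8 - 3\right)^{2} + 9^{2}\right)\right)^{2} = \left(9 + \left(5^{2} + 81\right)\right)^{2} = \left(9 + \left(25 + 81\right)\right)^{2} = \left(9 + 106\right)^{2} = 115^{2} = 13225$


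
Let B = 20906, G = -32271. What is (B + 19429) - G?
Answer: 72606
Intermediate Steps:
(B + 19429) - G = (20906 + 19429) - 1*(-32271) = 40335 + 32271 = 72606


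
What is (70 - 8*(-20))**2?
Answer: 52900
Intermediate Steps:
(70 - 8*(-20))**2 = (70 + 160)**2 = 230**2 = 52900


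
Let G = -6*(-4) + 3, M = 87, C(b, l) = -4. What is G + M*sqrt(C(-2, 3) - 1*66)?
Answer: 27 + 87*I*sqrt(70) ≈ 27.0 + 727.89*I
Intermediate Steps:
G = 27 (G = 24 + 3 = 27)
G + M*sqrt(C(-2, 3) - 1*66) = 27 + 87*sqrt(-4 - 1*66) = 27 + 87*sqrt(-4 - 66) = 27 + 87*sqrt(-70) = 27 + 87*(I*sqrt(70)) = 27 + 87*I*sqrt(70)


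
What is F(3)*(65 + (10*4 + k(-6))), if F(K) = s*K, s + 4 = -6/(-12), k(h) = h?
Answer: -2079/2 ≈ -1039.5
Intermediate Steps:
s = -7/2 (s = -4 - 6/(-12) = -4 - 6*(-1/12) = -4 + 1/2 = -7/2 ≈ -3.5000)
F(K) = -7*K/2
F(3)*(65 + (10*4 + k(-6))) = (-7/2*3)*(65 + (10*4 - 6)) = -21*(65 + (40 - 6))/2 = -21*(65 + 34)/2 = -21/2*99 = -2079/2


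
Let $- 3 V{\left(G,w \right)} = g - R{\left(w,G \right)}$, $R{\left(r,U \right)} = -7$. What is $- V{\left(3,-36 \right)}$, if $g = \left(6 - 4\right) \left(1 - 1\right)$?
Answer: $\frac{7}{3} \approx 2.3333$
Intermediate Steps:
$g = 0$ ($g = 2 \left(1 - 1\right) = 2 \cdot 0 = 0$)
$V{\left(G,w \right)} = - \frac{7}{3}$ ($V{\left(G,w \right)} = - \frac{0 - -7}{3} = - \frac{0 + 7}{3} = \left(- \frac{1}{3}\right) 7 = - \frac{7}{3}$)
$- V{\left(3,-36 \right)} = \left(-1\right) \left(- \frac{7}{3}\right) = \frac{7}{3}$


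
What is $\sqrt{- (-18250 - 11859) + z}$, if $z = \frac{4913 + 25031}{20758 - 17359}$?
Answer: $\frac{\sqrt{347957108565}}{3399} \approx 173.54$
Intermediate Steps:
$z = \frac{29944}{3399} \approx 8.8096$
$\sqrt{- (-18250 - 11859) + z} = \sqrt{- (-18250 - 11859) + \frac{29944}{3399}} = \sqrt{\left(-1\right) \left(-30109\right) + \frac{29944}{3399}} = \sqrt{30109 + \frac{29944}{3399}} = \sqrt{\frac{102370435}{3399}} = \frac{\sqrt{347957108565}}{3399}$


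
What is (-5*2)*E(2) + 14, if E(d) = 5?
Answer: -36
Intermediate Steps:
(-5*2)*E(2) + 14 = -5*2*5 + 14 = -10*5 + 14 = -50 + 14 = -36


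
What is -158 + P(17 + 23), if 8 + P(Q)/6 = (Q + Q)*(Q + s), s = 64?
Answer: 49714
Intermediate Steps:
P(Q) = -48 + 12*Q*(64 + Q) (P(Q) = -48 + 6*((Q + Q)*(Q + 64)) = -48 + 6*((2*Q)*(64 + Q)) = -48 + 6*(2*Q*(64 + Q)) = -48 + 12*Q*(64 + Q))
-158 + P(17 + 23) = -158 + (-48 + 12*(17 + 23)**2 + 768*(17 + 23)) = -158 + (-48 + 12*40**2 + 768*40) = -158 + (-48 + 12*1600 + 30720) = -158 + (-48 + 19200 + 30720) = -158 + 49872 = 49714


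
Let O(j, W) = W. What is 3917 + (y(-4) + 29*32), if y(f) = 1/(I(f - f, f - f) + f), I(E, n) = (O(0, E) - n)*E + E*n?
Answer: 19379/4 ≈ 4844.8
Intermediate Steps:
I(E, n) = E*n + E*(E - n) (I(E, n) = (E - n)*E + E*n = E*(E - n) + E*n = E*n + E*(E - n))
y(f) = 1/f (y(f) = 1/((f - f)**2 + f) = 1/(0**2 + f) = 1/(0 + f) = 1/f)
3917 + (y(-4) + 29*32) = 3917 + (1/(-4) + 29*32) = 3917 + (-1/4 + 928) = 3917 + 3711/4 = 19379/4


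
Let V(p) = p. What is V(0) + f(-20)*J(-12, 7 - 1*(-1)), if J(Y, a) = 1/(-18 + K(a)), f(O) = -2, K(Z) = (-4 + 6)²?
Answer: ⅐ ≈ 0.14286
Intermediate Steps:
K(Z) = 4 (K(Z) = 2² = 4)
J(Y, a) = -1/14 (J(Y, a) = 1/(-18 + 4) = 1/(-14) = -1/14)
V(0) + f(-20)*J(-12, 7 - 1*(-1)) = 0 - 2*(-1/14) = 0 + ⅐ = ⅐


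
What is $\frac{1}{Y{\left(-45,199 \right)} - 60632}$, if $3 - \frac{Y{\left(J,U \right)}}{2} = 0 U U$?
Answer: $- \frac{1}{60626} \approx -1.6495 \cdot 10^{-5}$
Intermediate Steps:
$Y{\left(J,U \right)} = 6$ ($Y{\left(J,U \right)} = 6 - 2 \cdot 0 U U = 6 - 2 \cdot 0 U = 6 - 0 = 6 + 0 = 6$)
$\frac{1}{Y{\left(-45,199 \right)} - 60632} = \frac{1}{6 - 60632} = \frac{1}{-60626} = - \frac{1}{60626}$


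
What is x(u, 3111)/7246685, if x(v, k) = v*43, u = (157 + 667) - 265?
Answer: 24037/7246685 ≈ 0.0033170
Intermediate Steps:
u = 559 (u = 824 - 265 = 559)
x(v, k) = 43*v
x(u, 3111)/7246685 = (43*559)/7246685 = 24037*(1/7246685) = 24037/7246685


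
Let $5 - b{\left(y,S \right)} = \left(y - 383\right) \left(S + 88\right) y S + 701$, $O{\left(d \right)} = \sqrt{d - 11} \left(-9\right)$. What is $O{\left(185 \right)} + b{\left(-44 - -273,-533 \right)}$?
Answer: $8364565514 - 9 \sqrt{174} \approx 8.3646 \cdot 10^{9}$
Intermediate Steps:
$O{\left(d \right)} = - 9 \sqrt{-11 + d}$ ($O{\left(d \right)} = \sqrt{-11 + d} \left(-9\right) = - 9 \sqrt{-11 + d}$)
$b{\left(y,S \right)} = -696 - S y \left(-383 + y\right) \left(88 + S\right)$ ($b{\left(y,S \right)} = 5 - \left(\left(y - 383\right) \left(S + 88\right) y S + 701\right) = 5 - \left(\left(-383 + y\right) \left(88 + S\right) y S + 701\right) = 5 - \left(y \left(-383 + y\right) \left(88 + S\right) S + 701\right) = 5 - \left(S y \left(-383 + y\right) \left(88 + S\right) + 701\right) = 5 - \left(701 + S y \left(-383 + y\right) \left(88 + S\right)\right) = -696 - S y \left(-383 + y\right) \left(88 + S\right)$)
$O{\left(185 \right)} + b{\left(-44 - -273,-533 \right)} = - 9 \sqrt{-11 + 185} - \left(696 - 46904 \left(-44 - -273\right)^{2} + 17964232 \left(-44 - -273\right) + \left(-533\right)^{2} \left(-44 - -273\right)^{2} - 383 \left(-44 - -273\right) \left(-533\right)^{2}\right) = - 9 \sqrt{174} - \left(696 + 237185 \left(-44 + 273\right)^{2} + 17964232 \left(-44 + 273\right) - 383 \left(-44 + 273\right) 284089\right) = - 9 \sqrt{174} - \left(696 - 24916593923 + 4113809128 + 12438218585\right) = - 9 \sqrt{174} - \left(-20802784099 + 12438218585\right) = - 9 \sqrt{174} - -8364565514 = - 9 \sqrt{174} + 8364565514 = 8364565514 - 9 \sqrt{174}$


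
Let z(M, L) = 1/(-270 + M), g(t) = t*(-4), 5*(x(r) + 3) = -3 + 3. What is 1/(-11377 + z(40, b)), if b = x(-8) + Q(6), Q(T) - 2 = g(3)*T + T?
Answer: -230/2616711 ≈ -8.7897e-5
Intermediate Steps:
x(r) = -3 (x(r) = -3 + (-3 + 3)/5 = -3 + (⅕)*0 = -3 + 0 = -3)
g(t) = -4*t
Q(T) = 2 - 11*T (Q(T) = 2 + ((-4*3)*T + T) = 2 + (-12*T + T) = 2 - 11*T)
b = -67 (b = -3 + (2 - 11*6) = -3 + (2 - 66) = -3 - 64 = -67)
1/(-11377 + z(40, b)) = 1/(-11377 + 1/(-270 + 40)) = 1/(-11377 + 1/(-230)) = 1/(-11377 - 1/230) = 1/(-2616711/230) = -230/2616711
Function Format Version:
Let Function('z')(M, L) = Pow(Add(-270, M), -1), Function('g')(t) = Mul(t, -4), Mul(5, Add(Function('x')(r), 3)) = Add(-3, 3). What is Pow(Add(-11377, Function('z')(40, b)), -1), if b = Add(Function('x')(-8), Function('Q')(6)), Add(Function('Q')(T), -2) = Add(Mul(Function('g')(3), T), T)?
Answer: Rational(-230, 2616711) ≈ -8.7897e-5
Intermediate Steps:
Function('x')(r) = -3 (Function('x')(r) = Add(-3, Mul(Rational(1, 5), Add(-3, 3))) = Add(-3, Mul(Rational(1, 5), 0)) = Add(-3, 0) = -3)
Function('g')(t) = Mul(-4, t)
Function('Q')(T) = Add(2, Mul(-11, T)) (Function('Q')(T) = Add(2, Add(Mul(Mul(-4, 3), T), T)) = Add(2, Add(Mul(-12, T), T)) = Add(2, Mul(-11, T)))
b = -67 (b = Add(-3, Add(2, Mul(-11, 6))) = Add(-3, Add(2, -66)) = Add(-3, -64) = -67)
Pow(Add(-11377, Function('z')(40, b)), -1) = Pow(Add(-11377, Pow(Add(-270, 40), -1)), -1) = Pow(Add(-11377, Pow(-230, -1)), -1) = Pow(Add(-11377, Rational(-1, 230)), -1) = Pow(Rational(-2616711, 230), -1) = Rational(-230, 2616711)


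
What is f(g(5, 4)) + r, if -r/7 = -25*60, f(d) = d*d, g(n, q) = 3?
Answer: 10509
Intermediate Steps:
f(d) = d²
r = 10500 (r = -(-175)*60 = -7*(-1500) = 10500)
f(g(5, 4)) + r = 3² + 10500 = 9 + 10500 = 10509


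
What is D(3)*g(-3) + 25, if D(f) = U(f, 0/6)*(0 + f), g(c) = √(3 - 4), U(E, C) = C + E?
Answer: 25 + 9*I ≈ 25.0 + 9.0*I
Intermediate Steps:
g(c) = I (g(c) = √(-1) = I)
D(f) = f² (D(f) = (0/6 + f)*(0 + f) = (0*(⅙) + f)*f = (0 + f)*f = f*f = f²)
D(3)*g(-3) + 25 = 3²*I + 25 = 9*I + 25 = 25 + 9*I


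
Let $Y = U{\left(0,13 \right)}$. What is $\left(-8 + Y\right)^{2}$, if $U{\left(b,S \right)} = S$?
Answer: $25$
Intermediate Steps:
$Y = 13$
$\left(-8 + Y\right)^{2} = \left(-8 + 13\right)^{2} = 5^{2} = 25$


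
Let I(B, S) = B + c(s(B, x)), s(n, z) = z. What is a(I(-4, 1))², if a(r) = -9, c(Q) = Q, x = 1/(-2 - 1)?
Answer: 81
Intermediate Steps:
x = -⅓ (x = 1/(-3) = -⅓ ≈ -0.33333)
I(B, S) = -⅓ + B (I(B, S) = B - ⅓ = -⅓ + B)
a(I(-4, 1))² = (-9)² = 81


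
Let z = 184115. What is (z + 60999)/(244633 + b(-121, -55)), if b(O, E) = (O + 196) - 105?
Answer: 245114/244603 ≈ 1.0021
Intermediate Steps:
b(O, E) = 91 + O (b(O, E) = (196 + O) - 105 = 91 + O)
(z + 60999)/(244633 + b(-121, -55)) = (184115 + 60999)/(244633 + (91 - 121)) = 245114/(244633 - 30) = 245114/244603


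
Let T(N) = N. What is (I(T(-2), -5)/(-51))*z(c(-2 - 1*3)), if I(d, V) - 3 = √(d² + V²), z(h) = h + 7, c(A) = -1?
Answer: -6/17 - 2*√29/17 ≈ -0.98649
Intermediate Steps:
z(h) = 7 + h
I(d, V) = 3 + √(V² + d²) (I(d, V) = 3 + √(d² + V²) = 3 + √(V² + d²))
(I(T(-2), -5)/(-51))*z(c(-2 - 1*3)) = ((3 + √((-5)² + (-2)²))/(-51))*(7 - 1) = ((3 + √(25 + 4))*(-1/51))*6 = ((3 + √29)*(-1/51))*6 = (-1/17 - √29/51)*6 = -6/17 - 2*√29/17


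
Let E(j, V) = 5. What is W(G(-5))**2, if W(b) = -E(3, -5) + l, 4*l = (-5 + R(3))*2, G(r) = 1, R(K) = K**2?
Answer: 9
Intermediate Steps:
l = 2 (l = ((-5 + 3**2)*2)/4 = ((-5 + 9)*2)/4 = (4*2)/4 = (1/4)*8 = 2)
W(b) = -3 (W(b) = -1*5 + 2 = -5 + 2 = -3)
W(G(-5))**2 = (-3)**2 = 9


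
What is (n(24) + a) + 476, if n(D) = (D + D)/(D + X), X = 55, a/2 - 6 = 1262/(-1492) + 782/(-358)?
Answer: 2545240035/5274593 ≈ 482.55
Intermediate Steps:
a = 396569/66767 (a = 12 + 2*(1262/(-1492) + 782/(-358)) = 12 + 2*(1262*(-1/1492) + 782*(-1/358)) = 12 + 2*(-631/746 - 391/179) = 12 + 2*(-404635/133534) = 12 - 404635/66767 = 396569/66767 ≈ 5.9396)
n(D) = 2*D/(55 + D) (n(D) = (D + D)/(D + 55) = (2*D)/(55 + D) = 2*D/(55 + D))
(n(24) + a) + 476 = (2*24/(55 + 24) + 396569/66767) + 476 = (2*24/79 + 396569/66767) + 476 = (2*24*(1/79) + 396569/66767) + 476 = (48/79 + 396569/66767) + 476 = 34533767/5274593 + 476 = 2545240035/5274593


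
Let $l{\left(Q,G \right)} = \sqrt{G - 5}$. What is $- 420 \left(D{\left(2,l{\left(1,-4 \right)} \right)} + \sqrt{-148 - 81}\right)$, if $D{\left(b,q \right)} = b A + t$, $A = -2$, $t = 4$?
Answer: $- 420 i \sqrt{229} \approx - 6355.8 i$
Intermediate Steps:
$l{\left(Q,G \right)} = \sqrt{-5 + G}$
$D{\left(b,q \right)} = 4 - 2 b$ ($D{\left(b,q \right)} = b \left(-2\right) + 4 = - 2 b + 4 = 4 - 2 b$)
$- 420 \left(D{\left(2,l{\left(1,-4 \right)} \right)} + \sqrt{-148 - 81}\right) = - 420 \left(\left(4 - 4\right) + \sqrt{-148 - 81}\right) = - 420 \left(\left(4 - 4\right) + \sqrt{-229}\right) = - 420 \left(0 + i \sqrt{229}\right) = - 420 i \sqrt{229}$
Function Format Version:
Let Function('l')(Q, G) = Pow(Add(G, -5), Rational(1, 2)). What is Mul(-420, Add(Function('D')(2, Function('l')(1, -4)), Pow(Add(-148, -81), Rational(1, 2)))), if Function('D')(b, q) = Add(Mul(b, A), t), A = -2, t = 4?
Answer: Mul(-420, I, Pow(229, Rational(1, 2))) ≈ Mul(-6355.8, I)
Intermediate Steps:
Function('l')(Q, G) = Pow(Add(-5, G), Rational(1, 2))
Function('D')(b, q) = Add(4, Mul(-2, b)) (Function('D')(b, q) = Add(Mul(b, -2), 4) = Add(Mul(-2, b), 4) = Add(4, Mul(-2, b)))
Mul(-420, Add(Function('D')(2, Function('l')(1, -4)), Pow(Add(-148, -81), Rational(1, 2)))) = Mul(-420, Add(Add(4, Mul(-2, 2)), Pow(Add(-148, -81), Rational(1, 2)))) = Mul(-420, Add(Add(4, -4), Pow(-229, Rational(1, 2)))) = Mul(-420, Add(0, Mul(I, Pow(229, Rational(1, 2))))) = Mul(-420, Mul(I, Pow(229, Rational(1, 2)))) = Mul(-420, I, Pow(229, Rational(1, 2)))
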